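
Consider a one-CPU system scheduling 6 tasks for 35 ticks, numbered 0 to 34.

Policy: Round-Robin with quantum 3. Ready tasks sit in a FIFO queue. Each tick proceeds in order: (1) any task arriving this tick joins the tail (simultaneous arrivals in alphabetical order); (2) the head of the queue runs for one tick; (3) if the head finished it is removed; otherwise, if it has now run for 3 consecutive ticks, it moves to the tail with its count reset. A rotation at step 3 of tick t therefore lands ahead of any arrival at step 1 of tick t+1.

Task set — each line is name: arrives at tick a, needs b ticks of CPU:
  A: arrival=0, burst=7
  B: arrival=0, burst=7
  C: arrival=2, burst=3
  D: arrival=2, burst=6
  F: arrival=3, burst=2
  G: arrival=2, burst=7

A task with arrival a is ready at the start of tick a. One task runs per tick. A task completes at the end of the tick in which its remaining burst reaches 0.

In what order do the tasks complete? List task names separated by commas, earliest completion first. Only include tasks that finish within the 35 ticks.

t=0: queue=[A,B] q_used=0 → run A
t=1: queue=[A,B] q_used=1 → run A
t=2: queue=[A,B,C,D,G] q_used=2 → run A
t=3: queue=[B,C,D,G,A,F] q_used=0 → run B
t=4: queue=[B,C,D,G,A,F] q_used=1 → run B
t=5: queue=[B,C,D,G,A,F] q_used=2 → run B
t=6: queue=[C,D,G,A,F,B] q_used=0 → run C
t=7: queue=[C,D,G,A,F,B] q_used=1 → run C
t=8: queue=[C,D,G,A,F,B] q_used=2 → run C
t=9: queue=[D,G,A,F,B] q_used=0 → run D
t=10: queue=[D,G,A,F,B] q_used=1 → run D
t=11: queue=[D,G,A,F,B] q_used=2 → run D
t=12: queue=[G,A,F,B,D] q_used=0 → run G
t=13: queue=[G,A,F,B,D] q_used=1 → run G
t=14: queue=[G,A,F,B,D] q_used=2 → run G
t=15: queue=[A,F,B,D,G] q_used=0 → run A
t=16: queue=[A,F,B,D,G] q_used=1 → run A
t=17: queue=[A,F,B,D,G] q_used=2 → run A
t=18: queue=[F,B,D,G,A] q_used=0 → run F
t=19: queue=[F,B,D,G,A] q_used=1 → run F
t=20: queue=[B,D,G,A] q_used=0 → run B
t=21: queue=[B,D,G,A] q_used=1 → run B
t=22: queue=[B,D,G,A] q_used=2 → run B
t=23: queue=[D,G,A,B] q_used=0 → run D
t=24: queue=[D,G,A,B] q_used=1 → run D
t=25: queue=[D,G,A,B] q_used=2 → run D
t=26: queue=[G,A,B] q_used=0 → run G
t=27: queue=[G,A,B] q_used=1 → run G
t=28: queue=[G,A,B] q_used=2 → run G
t=29: queue=[A,B,G] q_used=0 → run A
t=30: queue=[B,G] q_used=0 → run B
t=31: queue=[G] q_used=0 → run G
t=32: (idle)
t=33: (idle)
t=34: (idle)

completion order = C, F, D, A, B, G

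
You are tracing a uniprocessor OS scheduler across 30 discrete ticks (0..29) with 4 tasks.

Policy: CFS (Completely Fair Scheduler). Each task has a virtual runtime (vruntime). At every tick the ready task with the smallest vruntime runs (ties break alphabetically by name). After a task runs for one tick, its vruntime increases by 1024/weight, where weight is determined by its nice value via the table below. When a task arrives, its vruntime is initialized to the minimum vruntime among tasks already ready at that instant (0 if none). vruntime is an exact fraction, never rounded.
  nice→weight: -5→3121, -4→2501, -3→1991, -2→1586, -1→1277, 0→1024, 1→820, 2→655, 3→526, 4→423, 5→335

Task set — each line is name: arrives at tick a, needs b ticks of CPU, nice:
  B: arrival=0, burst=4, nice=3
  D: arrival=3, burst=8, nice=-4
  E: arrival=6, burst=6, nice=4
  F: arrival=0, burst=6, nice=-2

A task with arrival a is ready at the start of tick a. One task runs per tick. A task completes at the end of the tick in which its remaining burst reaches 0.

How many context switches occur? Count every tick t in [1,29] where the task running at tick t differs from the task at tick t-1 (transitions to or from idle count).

t=0: vr[B=0 F=0] → run B
t=1: vr[B=512/263 F=0] → run F
t=2: vr[B=512/263 F=512/793] → run F
t=3: vr[B=512/263 D=1024/793 F=1024/793] → run D
t=4: vr[B=512/263 D=55296/32513 F=1024/793] → run F
t=5: vr[B=512/263 D=55296/32513 F=1536/793] → run D
t=6: vr[B=512/263 D=68608/32513 E=1536/793 F=1536/793] → run E
t=7: vr[B=512/263 D=68608/32513 E=1461760/335439 F=1536/793] → run F
t=8: vr[B=512/263 D=68608/32513 E=1461760/335439 F=2048/793] → run B
t=9: vr[B=1024/263 D=68608/32513 E=1461760/335439 F=2048/793] → run D
t=10: vr[B=1024/263 D=81920/32513 E=1461760/335439 F=2048/793] → run D
t=11: vr[B=1024/263 D=95232/32513 E=1461760/335439 F=2048/793] → run F
t=12: vr[B=1024/263 D=95232/32513 E=1461760/335439 F=2560/793] → run D
t=13: vr[B=1024/263 D=108544/32513 E=1461760/335439 F=2560/793] → run F
t=14: vr[B=1024/263 D=108544/32513 E=1461760/335439] → run D
t=15: vr[B=1024/263 D=121856/32513 E=1461760/335439] → run D
t=16: vr[B=1024/263 D=135168/32513 E=1461760/335439] → run B
t=17: vr[B=1536/263 D=135168/32513 E=1461760/335439] → run D
t=18: vr[B=1536/263 E=1461760/335439] → run E
t=19: vr[B=1536/263 E=2273792/335439] → run B
t=20: vr[E=2273792/335439] → run E
t=21: vr[E=1028608/111813] → run E
t=22: vr[E=3897856/335439] → run E
t=23: vr[E=4709888/335439] → run E
t=24: (idle)
t=25: (idle)
t=26: (idle)
t=27: (idle)
t=28: (idle)
t=29: (idle)

context switches = 18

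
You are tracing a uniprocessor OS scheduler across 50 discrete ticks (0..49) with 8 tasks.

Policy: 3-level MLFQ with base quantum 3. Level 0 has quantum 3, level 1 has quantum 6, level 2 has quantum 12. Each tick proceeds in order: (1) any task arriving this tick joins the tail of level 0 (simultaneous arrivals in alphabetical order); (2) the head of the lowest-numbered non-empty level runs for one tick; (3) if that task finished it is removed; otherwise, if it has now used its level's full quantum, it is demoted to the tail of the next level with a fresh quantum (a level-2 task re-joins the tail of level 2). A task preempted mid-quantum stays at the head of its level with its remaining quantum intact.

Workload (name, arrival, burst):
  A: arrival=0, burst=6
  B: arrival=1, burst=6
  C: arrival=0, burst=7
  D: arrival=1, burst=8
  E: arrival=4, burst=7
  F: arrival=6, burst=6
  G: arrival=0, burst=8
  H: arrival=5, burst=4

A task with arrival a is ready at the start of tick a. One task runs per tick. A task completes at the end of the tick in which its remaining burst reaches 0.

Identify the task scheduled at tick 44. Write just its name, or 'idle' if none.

running at tick 44 = E

t=0: L0/L1/L2 = ACG/-/- → run A
t=1: L0/L1/L2 = ACGBD/-/- → run A
t=2: L0/L1/L2 = ACGBD/-/- → run A
t=3: L0/L1/L2 = CGBD/A/- → run C
t=4: L0/L1/L2 = CGBDE/A/- → run C
t=5: L0/L1/L2 = CGBDEH/A/- → run C
t=6: L0/L1/L2 = GBDEHF/AC/- → run G
t=7: L0/L1/L2 = GBDEHF/AC/- → run G
t=8: L0/L1/L2 = GBDEHF/AC/- → run G
t=9: L0/L1/L2 = BDEHF/ACG/- → run B
t=10: L0/L1/L2 = BDEHF/ACG/- → run B
t=11: L0/L1/L2 = BDEHF/ACG/- → run B
t=12: L0/L1/L2 = DEHF/ACGB/- → run D
t=13: L0/L1/L2 = DEHF/ACGB/- → run D
t=14: L0/L1/L2 = DEHF/ACGB/- → run D
t=15: L0/L1/L2 = EHF/ACGBD/- → run E
t=16: L0/L1/L2 = EHF/ACGBD/- → run E
t=17: L0/L1/L2 = EHF/ACGBD/- → run E
t=18: L0/L1/L2 = HF/ACGBDE/- → run H
t=19: L0/L1/L2 = HF/ACGBDE/- → run H
t=20: L0/L1/L2 = HF/ACGBDE/- → run H
t=21: L0/L1/L2 = F/ACGBDEH/- → run F
t=22: L0/L1/L2 = F/ACGBDEH/- → run F
t=23: L0/L1/L2 = F/ACGBDEH/- → run F
t=24: L0/L1/L2 = -/ACGBDEHF/- → run A
t=25: L0/L1/L2 = -/ACGBDEHF/- → run A
t=26: L0/L1/L2 = -/ACGBDEHF/- → run A
t=27: L0/L1/L2 = -/CGBDEHF/- → run C
t=28: L0/L1/L2 = -/CGBDEHF/- → run C
t=29: L0/L1/L2 = -/CGBDEHF/- → run C
t=30: L0/L1/L2 = -/CGBDEHF/- → run C
t=31: L0/L1/L2 = -/GBDEHF/- → run G
t=32: L0/L1/L2 = -/GBDEHF/- → run G
t=33: L0/L1/L2 = -/GBDEHF/- → run G
t=34: L0/L1/L2 = -/GBDEHF/- → run G
t=35: L0/L1/L2 = -/GBDEHF/- → run G
t=36: L0/L1/L2 = -/BDEHF/- → run B
t=37: L0/L1/L2 = -/BDEHF/- → run B
t=38: L0/L1/L2 = -/BDEHF/- → run B
t=39: L0/L1/L2 = -/DEHF/- → run D
t=40: L0/L1/L2 = -/DEHF/- → run D
t=41: L0/L1/L2 = -/DEHF/- → run D
t=42: L0/L1/L2 = -/DEHF/- → run D
t=43: L0/L1/L2 = -/DEHF/- → run D
t=44: L0/L1/L2 = -/EHF/- → run E
t=45: L0/L1/L2 = -/EHF/- → run E
t=46: L0/L1/L2 = -/EHF/- → run E
t=47: L0/L1/L2 = -/EHF/- → run E
t=48: L0/L1/L2 = -/HF/- → run H
t=49: L0/L1/L2 = -/F/- → run F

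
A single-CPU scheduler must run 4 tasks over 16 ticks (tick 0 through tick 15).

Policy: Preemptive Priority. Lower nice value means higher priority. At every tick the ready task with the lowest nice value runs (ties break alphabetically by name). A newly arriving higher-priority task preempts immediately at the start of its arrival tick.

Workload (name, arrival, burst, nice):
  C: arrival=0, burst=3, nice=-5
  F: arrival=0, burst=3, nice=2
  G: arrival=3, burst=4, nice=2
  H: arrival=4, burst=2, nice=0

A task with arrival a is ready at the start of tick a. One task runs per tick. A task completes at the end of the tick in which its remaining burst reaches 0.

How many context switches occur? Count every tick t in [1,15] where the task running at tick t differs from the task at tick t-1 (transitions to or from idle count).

context switches = 5

t=0: ready={C,F} → run C
t=1: ready={C,F} → run C
t=2: ready={C,F} → run C
t=3: ready={F,G} → run F
t=4: ready={F,G,H} → run H
t=5: ready={F,G,H} → run H
t=6: ready={F,G} → run F
t=7: ready={F,G} → run F
t=8: ready={G} → run G
t=9: ready={G} → run G
t=10: ready={G} → run G
t=11: ready={G} → run G
t=12: (idle)
t=13: (idle)
t=14: (idle)
t=15: (idle)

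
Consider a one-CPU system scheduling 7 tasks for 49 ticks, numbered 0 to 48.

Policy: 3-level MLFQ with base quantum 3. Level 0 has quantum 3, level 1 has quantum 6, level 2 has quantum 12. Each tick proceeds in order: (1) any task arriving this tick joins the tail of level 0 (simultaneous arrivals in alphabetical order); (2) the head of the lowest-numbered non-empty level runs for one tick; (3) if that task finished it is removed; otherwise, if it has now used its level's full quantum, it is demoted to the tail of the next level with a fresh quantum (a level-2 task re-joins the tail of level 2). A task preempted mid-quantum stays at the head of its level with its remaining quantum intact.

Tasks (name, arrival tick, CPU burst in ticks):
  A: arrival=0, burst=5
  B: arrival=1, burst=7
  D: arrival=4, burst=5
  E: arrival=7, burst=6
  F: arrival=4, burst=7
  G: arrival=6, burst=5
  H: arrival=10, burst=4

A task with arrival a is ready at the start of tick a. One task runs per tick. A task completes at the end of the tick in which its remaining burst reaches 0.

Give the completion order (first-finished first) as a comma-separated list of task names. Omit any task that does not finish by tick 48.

t=0: L0/L1/L2 = A/-/- → run A
t=1: L0/L1/L2 = AB/-/- → run A
t=2: L0/L1/L2 = AB/-/- → run A
t=3: L0/L1/L2 = B/A/- → run B
t=4: L0/L1/L2 = BDF/A/- → run B
t=5: L0/L1/L2 = BDF/A/- → run B
t=6: L0/L1/L2 = DFG/AB/- → run D
t=7: L0/L1/L2 = DFGE/AB/- → run D
t=8: L0/L1/L2 = DFGE/AB/- → run D
t=9: L0/L1/L2 = FGE/ABD/- → run F
t=10: L0/L1/L2 = FGEH/ABD/- → run F
t=11: L0/L1/L2 = FGEH/ABD/- → run F
t=12: L0/L1/L2 = GEH/ABDF/- → run G
t=13: L0/L1/L2 = GEH/ABDF/- → run G
t=14: L0/L1/L2 = GEH/ABDF/- → run G
t=15: L0/L1/L2 = EH/ABDFG/- → run E
t=16: L0/L1/L2 = EH/ABDFG/- → run E
t=17: L0/L1/L2 = EH/ABDFG/- → run E
t=18: L0/L1/L2 = H/ABDFGE/- → run H
t=19: L0/L1/L2 = H/ABDFGE/- → run H
t=20: L0/L1/L2 = H/ABDFGE/- → run H
t=21: L0/L1/L2 = -/ABDFGEH/- → run A
t=22: L0/L1/L2 = -/ABDFGEH/- → run A
t=23: L0/L1/L2 = -/BDFGEH/- → run B
t=24: L0/L1/L2 = -/BDFGEH/- → run B
t=25: L0/L1/L2 = -/BDFGEH/- → run B
t=26: L0/L1/L2 = -/BDFGEH/- → run B
t=27: L0/L1/L2 = -/DFGEH/- → run D
t=28: L0/L1/L2 = -/DFGEH/- → run D
t=29: L0/L1/L2 = -/FGEH/- → run F
t=30: L0/L1/L2 = -/FGEH/- → run F
t=31: L0/L1/L2 = -/FGEH/- → run F
t=32: L0/L1/L2 = -/FGEH/- → run F
t=33: L0/L1/L2 = -/GEH/- → run G
t=34: L0/L1/L2 = -/GEH/- → run G
t=35: L0/L1/L2 = -/EH/- → run E
t=36: L0/L1/L2 = -/EH/- → run E
t=37: L0/L1/L2 = -/EH/- → run E
t=38: L0/L1/L2 = -/H/- → run H
t=39: (idle)
t=40: (idle)
t=41: (idle)
t=42: (idle)
t=43: (idle)
t=44: (idle)
t=45: (idle)
t=46: (idle)
t=47: (idle)
t=48: (idle)

completion order = A, B, D, F, G, E, H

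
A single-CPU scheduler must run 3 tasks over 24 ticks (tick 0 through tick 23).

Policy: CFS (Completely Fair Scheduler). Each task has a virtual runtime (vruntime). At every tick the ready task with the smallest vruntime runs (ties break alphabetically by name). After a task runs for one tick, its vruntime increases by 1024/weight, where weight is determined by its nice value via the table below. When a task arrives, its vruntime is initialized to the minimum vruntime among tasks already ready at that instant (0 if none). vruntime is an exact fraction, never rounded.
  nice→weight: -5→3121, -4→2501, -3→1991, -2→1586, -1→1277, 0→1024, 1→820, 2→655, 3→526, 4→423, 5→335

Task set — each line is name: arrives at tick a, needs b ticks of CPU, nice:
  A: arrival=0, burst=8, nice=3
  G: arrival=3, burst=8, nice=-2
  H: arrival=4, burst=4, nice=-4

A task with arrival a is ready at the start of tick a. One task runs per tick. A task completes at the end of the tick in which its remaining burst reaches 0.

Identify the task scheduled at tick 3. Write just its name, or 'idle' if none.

running at tick 3 = A

t=0: vr[A=0] → run A
t=1: vr[A=512/263] → run A
t=2: vr[A=1024/263] → run A
t=3: vr[A=1536/263 G=1536/263] → run A
t=4: vr[A=2048/263 G=1536/263 H=1536/263] → run G
t=5: vr[A=2048/263 G=1352704/208559 H=1536/263] → run H
t=6: vr[A=2048/263 G=1352704/208559 H=4110848/657763] → run H
t=7: vr[A=2048/263 G=1352704/208559 H=4380160/657763] → run G
t=8: vr[A=2048/263 G=1487360/208559 H=4380160/657763] → run H
t=9: vr[A=2048/263 G=1487360/208559 H=4649472/657763] → run H
t=10: vr[A=2048/263 G=1487360/208559] → run G
t=11: vr[A=2048/263 G=1622016/208559] → run G
t=12: vr[A=2048/263 G=1756672/208559] → run A
t=13: vr[A=2560/263 G=1756672/208559] → run G
t=14: vr[A=2560/263 G=1891328/208559] → run G
t=15: vr[A=2560/263 G=2025984/208559] → run G
t=16: vr[A=2560/263 G=2160640/208559] → run A
t=17: vr[A=3072/263 G=2160640/208559] → run G
t=18: vr[A=3072/263] → run A
t=19: vr[A=3584/263] → run A
t=20: (idle)
t=21: (idle)
t=22: (idle)
t=23: (idle)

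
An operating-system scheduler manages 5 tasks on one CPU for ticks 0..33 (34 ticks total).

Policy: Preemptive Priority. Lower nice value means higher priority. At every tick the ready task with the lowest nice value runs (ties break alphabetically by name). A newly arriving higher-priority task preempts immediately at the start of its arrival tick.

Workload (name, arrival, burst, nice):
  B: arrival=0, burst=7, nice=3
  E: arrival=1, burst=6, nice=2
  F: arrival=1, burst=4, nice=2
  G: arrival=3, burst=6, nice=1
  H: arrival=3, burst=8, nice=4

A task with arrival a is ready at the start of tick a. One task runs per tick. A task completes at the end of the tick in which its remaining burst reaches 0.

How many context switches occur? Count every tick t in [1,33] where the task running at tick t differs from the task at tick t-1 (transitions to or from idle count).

context switches = 7

t=0: ready={B} → run B
t=1: ready={B,E,F} → run E
t=2: ready={B,E,F} → run E
t=3: ready={B,E,F,G,H} → run G
t=4: ready={B,E,F,G,H} → run G
t=5: ready={B,E,F,G,H} → run G
t=6: ready={B,E,F,G,H} → run G
t=7: ready={B,E,F,G,H} → run G
t=8: ready={B,E,F,G,H} → run G
t=9: ready={B,E,F,H} → run E
t=10: ready={B,E,F,H} → run E
t=11: ready={B,E,F,H} → run E
t=12: ready={B,E,F,H} → run E
t=13: ready={B,F,H} → run F
t=14: ready={B,F,H} → run F
t=15: ready={B,F,H} → run F
t=16: ready={B,F,H} → run F
t=17: ready={B,H} → run B
t=18: ready={B,H} → run B
t=19: ready={B,H} → run B
t=20: ready={B,H} → run B
t=21: ready={B,H} → run B
t=22: ready={B,H} → run B
t=23: ready={H} → run H
t=24: ready={H} → run H
t=25: ready={H} → run H
t=26: ready={H} → run H
t=27: ready={H} → run H
t=28: ready={H} → run H
t=29: ready={H} → run H
t=30: ready={H} → run H
t=31: (idle)
t=32: (idle)
t=33: (idle)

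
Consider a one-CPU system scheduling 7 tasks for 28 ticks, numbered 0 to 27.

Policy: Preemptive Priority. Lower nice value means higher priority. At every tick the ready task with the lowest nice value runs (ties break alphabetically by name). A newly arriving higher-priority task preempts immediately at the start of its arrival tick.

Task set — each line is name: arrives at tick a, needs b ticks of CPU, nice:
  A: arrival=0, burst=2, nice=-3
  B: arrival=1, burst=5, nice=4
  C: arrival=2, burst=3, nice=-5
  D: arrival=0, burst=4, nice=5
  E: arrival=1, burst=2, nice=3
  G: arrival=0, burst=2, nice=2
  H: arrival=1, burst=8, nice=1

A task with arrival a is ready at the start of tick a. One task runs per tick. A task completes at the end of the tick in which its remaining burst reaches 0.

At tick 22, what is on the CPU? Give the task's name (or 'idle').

t=0: ready={A,D,G} → run A
t=1: ready={A,B,D,E,G,H} → run A
t=2: ready={B,C,D,E,G,H} → run C
t=3: ready={B,C,D,E,G,H} → run C
t=4: ready={B,C,D,E,G,H} → run C
t=5: ready={B,D,E,G,H} → run H
t=6: ready={B,D,E,G,H} → run H
t=7: ready={B,D,E,G,H} → run H
t=8: ready={B,D,E,G,H} → run H
t=9: ready={B,D,E,G,H} → run H
t=10: ready={B,D,E,G,H} → run H
t=11: ready={B,D,E,G,H} → run H
t=12: ready={B,D,E,G,H} → run H
t=13: ready={B,D,E,G} → run G
t=14: ready={B,D,E,G} → run G
t=15: ready={B,D,E} → run E
t=16: ready={B,D,E} → run E
t=17: ready={B,D} → run B
t=18: ready={B,D} → run B
t=19: ready={B,D} → run B
t=20: ready={B,D} → run B
t=21: ready={B,D} → run B
t=22: ready={D} → run D
t=23: ready={D} → run D
t=24: ready={D} → run D
t=25: ready={D} → run D
t=26: (idle)
t=27: (idle)

running at tick 22 = D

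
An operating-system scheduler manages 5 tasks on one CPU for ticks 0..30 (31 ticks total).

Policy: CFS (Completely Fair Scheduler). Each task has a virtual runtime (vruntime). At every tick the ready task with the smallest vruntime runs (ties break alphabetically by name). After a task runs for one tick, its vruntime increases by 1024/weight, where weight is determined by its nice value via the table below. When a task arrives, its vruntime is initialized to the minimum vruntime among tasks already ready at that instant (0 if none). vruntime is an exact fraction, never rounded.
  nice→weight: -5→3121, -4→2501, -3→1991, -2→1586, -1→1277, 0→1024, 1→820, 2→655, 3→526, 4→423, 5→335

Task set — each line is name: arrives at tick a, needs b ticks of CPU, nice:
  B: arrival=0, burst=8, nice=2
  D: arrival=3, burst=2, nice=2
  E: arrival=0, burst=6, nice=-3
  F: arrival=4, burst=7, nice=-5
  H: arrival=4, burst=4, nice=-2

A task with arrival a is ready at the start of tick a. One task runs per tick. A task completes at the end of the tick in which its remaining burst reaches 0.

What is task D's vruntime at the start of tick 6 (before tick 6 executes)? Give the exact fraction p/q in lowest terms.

t=0: vr[B=0 E=0] → run B
t=1: vr[B=1024/655 E=0] → run E
t=2: vr[B=1024/655 E=1024/1991] → run E
t=3: vr[B=1024/655 D=2048/1991 E=2048/1991] → run D
t=4: vr[B=1024/655 D=3380224/1304105 E=2048/1991 F=2048/1991 H=2048/1991] → run E
t=5: vr[B=1024/655 D=3380224/1304105 E=3072/1991 F=2048/1991 H=2048/1991] → run F
t=6: vr[B=1024/655 D=3380224/1304105 E=3072/1991 F=8430592/6213911 H=2048/1991] → run H
t=7: vr[B=1024/655 D=3380224/1304105 E=3072/1991 F=8430592/6213911 H=2643456/1578863] → run F
t=8: vr[B=1024/655 D=3380224/1304105 E=3072/1991 F=10469376/6213911 H=2643456/1578863] → run E
t=9: vr[B=1024/655 D=3380224/1304105 E=4096/1991 F=10469376/6213911 H=2643456/1578863] → run B
t=10: vr[B=2048/655 D=3380224/1304105 E=4096/1991 F=10469376/6213911 H=2643456/1578863] → run H
t=11: vr[B=2048/655 D=3380224/1304105 E=4096/1991 F=10469376/6213911 H=3662848/1578863] → run F
t=12: vr[B=2048/655 D=3380224/1304105 E=4096/1991 F=12508160/6213911 H=3662848/1578863] → run F
t=13: vr[B=2048/655 D=3380224/1304105 E=4096/1991 F=14546944/6213911 H=3662848/1578863] → run E
t=14: vr[B=2048/655 D=3380224/1304105 E=5120/1991 F=14546944/6213911 H=3662848/1578863] → run H
t=15: vr[B=2048/655 D=3380224/1304105 E=5120/1991 F=14546944/6213911 H=4682240/1578863] → run F
t=16: vr[B=2048/655 D=3380224/1304105 E=5120/1991 F=16585728/6213911 H=4682240/1578863] → run E
t=17: vr[B=2048/655 D=3380224/1304105 F=16585728/6213911 H=4682240/1578863] → run D
t=18: vr[B=2048/655 F=16585728/6213911 H=4682240/1578863] → run F
t=19: vr[B=2048/655 F=18624512/6213911 H=4682240/1578863] → run H
t=20: vr[B=2048/655 F=18624512/6213911] → run F
t=21: vr[B=2048/655] → run B
t=22: vr[B=3072/655] → run B
t=23: vr[B=4096/655] → run B
t=24: vr[B=1024/131] → run B
t=25: vr[B=6144/655] → run B
t=26: vr[B=7168/655] → run B
t=27: (idle)
t=28: (idle)
t=29: (idle)
t=30: (idle)

vruntime(D, start of tick 6) = 3380224/1304105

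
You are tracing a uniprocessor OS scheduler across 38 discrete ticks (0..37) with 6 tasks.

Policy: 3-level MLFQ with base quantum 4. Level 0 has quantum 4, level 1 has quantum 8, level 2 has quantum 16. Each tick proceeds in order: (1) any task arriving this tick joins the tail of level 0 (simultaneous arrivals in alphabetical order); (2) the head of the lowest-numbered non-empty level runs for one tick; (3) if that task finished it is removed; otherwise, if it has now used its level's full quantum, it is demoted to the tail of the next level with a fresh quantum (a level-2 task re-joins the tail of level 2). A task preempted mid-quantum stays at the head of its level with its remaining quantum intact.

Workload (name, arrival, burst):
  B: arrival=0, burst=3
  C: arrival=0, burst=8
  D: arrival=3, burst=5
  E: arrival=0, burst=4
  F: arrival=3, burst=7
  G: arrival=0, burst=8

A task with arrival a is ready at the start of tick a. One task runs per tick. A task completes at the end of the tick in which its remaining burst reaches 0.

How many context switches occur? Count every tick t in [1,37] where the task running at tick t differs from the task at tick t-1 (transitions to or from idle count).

context switches = 10

t=0: L0/L1/L2 = BCEG/-/- → run B
t=1: L0/L1/L2 = BCEG/-/- → run B
t=2: L0/L1/L2 = BCEG/-/- → run B
t=3: L0/L1/L2 = CEGDF/-/- → run C
t=4: L0/L1/L2 = CEGDF/-/- → run C
t=5: L0/L1/L2 = CEGDF/-/- → run C
t=6: L0/L1/L2 = CEGDF/-/- → run C
t=7: L0/L1/L2 = EGDF/C/- → run E
t=8: L0/L1/L2 = EGDF/C/- → run E
t=9: L0/L1/L2 = EGDF/C/- → run E
t=10: L0/L1/L2 = EGDF/C/- → run E
t=11: L0/L1/L2 = GDF/C/- → run G
t=12: L0/L1/L2 = GDF/C/- → run G
t=13: L0/L1/L2 = GDF/C/- → run G
t=14: L0/L1/L2 = GDF/C/- → run G
t=15: L0/L1/L2 = DF/CG/- → run D
t=16: L0/L1/L2 = DF/CG/- → run D
t=17: L0/L1/L2 = DF/CG/- → run D
t=18: L0/L1/L2 = DF/CG/- → run D
t=19: L0/L1/L2 = F/CGD/- → run F
t=20: L0/L1/L2 = F/CGD/- → run F
t=21: L0/L1/L2 = F/CGD/- → run F
t=22: L0/L1/L2 = F/CGD/- → run F
t=23: L0/L1/L2 = -/CGDF/- → run C
t=24: L0/L1/L2 = -/CGDF/- → run C
t=25: L0/L1/L2 = -/CGDF/- → run C
t=26: L0/L1/L2 = -/CGDF/- → run C
t=27: L0/L1/L2 = -/GDF/- → run G
t=28: L0/L1/L2 = -/GDF/- → run G
t=29: L0/L1/L2 = -/GDF/- → run G
t=30: L0/L1/L2 = -/GDF/- → run G
t=31: L0/L1/L2 = -/DF/- → run D
t=32: L0/L1/L2 = -/F/- → run F
t=33: L0/L1/L2 = -/F/- → run F
t=34: L0/L1/L2 = -/F/- → run F
t=35: (idle)
t=36: (idle)
t=37: (idle)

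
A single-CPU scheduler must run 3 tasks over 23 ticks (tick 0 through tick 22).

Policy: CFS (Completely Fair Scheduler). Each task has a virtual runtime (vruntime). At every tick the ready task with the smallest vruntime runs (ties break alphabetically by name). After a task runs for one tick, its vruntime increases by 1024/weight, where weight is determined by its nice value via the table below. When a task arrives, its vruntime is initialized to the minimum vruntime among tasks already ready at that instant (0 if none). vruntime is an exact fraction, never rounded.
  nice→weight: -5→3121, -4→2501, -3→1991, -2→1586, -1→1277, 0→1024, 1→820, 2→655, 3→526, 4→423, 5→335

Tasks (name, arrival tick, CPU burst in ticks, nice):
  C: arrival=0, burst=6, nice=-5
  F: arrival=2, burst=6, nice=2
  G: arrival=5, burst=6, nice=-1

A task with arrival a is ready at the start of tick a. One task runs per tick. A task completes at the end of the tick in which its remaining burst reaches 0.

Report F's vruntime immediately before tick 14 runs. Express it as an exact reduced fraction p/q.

t=0: vr[C=0] → run C
t=1: vr[C=1024/3121] → run C
t=2: vr[C=2048/3121 F=2048/3121] → run C
t=3: vr[C=3072/3121 F=2048/3121] → run F
t=4: vr[C=3072/3121 F=4537344/2044255] → run C
t=5: vr[C=4096/3121 F=4537344/2044255 G=4096/3121] → run C
t=6: vr[C=5120/3121 F=4537344/2044255 G=4096/3121] → run G
t=7: vr[C=5120/3121 F=4537344/2044255 G=8426496/3985517] → run C
t=8: vr[F=4537344/2044255 G=8426496/3985517] → run G
t=9: vr[F=4537344/2044255 G=11622400/3985517] → run F
t=10: vr[F=7733248/2044255 G=11622400/3985517] → run G
t=11: vr[F=7733248/2044255 G=14818304/3985517] → run G
t=12: vr[F=7733248/2044255 G=18014208/3985517] → run F
t=13: vr[F=10929152/2044255 G=18014208/3985517] → run G
t=14: vr[F=10929152/2044255 G=21210112/3985517] → run G
t=15: vr[F=10929152/2044255] → run F
t=16: vr[F=14125056/2044255] → run F
t=17: vr[F=3464192/408851] → run F
t=18: (idle)
t=19: (idle)
t=20: (idle)
t=21: (idle)
t=22: (idle)

vruntime(F, start of tick 14) = 10929152/2044255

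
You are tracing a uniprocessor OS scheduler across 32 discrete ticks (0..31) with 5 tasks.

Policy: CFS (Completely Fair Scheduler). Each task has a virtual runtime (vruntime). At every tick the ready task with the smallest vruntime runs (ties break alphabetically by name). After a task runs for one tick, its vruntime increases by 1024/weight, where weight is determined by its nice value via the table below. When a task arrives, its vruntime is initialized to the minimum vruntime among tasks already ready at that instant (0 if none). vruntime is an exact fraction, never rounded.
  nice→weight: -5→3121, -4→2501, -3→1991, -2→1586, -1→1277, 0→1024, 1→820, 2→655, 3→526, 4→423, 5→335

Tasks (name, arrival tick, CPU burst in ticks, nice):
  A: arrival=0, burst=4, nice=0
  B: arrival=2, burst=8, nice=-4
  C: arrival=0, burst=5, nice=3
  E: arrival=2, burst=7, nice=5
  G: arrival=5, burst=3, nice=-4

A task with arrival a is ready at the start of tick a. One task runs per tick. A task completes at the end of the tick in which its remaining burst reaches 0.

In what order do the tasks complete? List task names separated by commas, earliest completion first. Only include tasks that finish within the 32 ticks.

completion order = G, A, B, C, E

t=0: vr[A=0 C=0] → run A
t=1: vr[A=1 C=0] → run C
t=2: vr[A=1 B=1 C=512/263 E=1] → run A
t=3: vr[A=2 B=1 C=512/263 E=1] → run B
t=4: vr[A=2 B=3525/2501 C=512/263 E=1] → run E
t=5: vr[A=2 B=3525/2501 C=512/263 E=1359/335 G=3525/2501] → run B
t=6: vr[A=2 B=4549/2501 C=512/263 E=1359/335 G=3525/2501] → run G
t=7: vr[A=2 B=4549/2501 C=512/263 E=1359/335 G=4549/2501] → run B
t=8: vr[A=2 B=5573/2501 C=512/263 E=1359/335 G=4549/2501] → run G
t=9: vr[A=2 B=5573/2501 C=512/263 E=1359/335 G=5573/2501] → run C
t=10: vr[A=2 B=5573/2501 C=1024/263 E=1359/335 G=5573/2501] → run A
t=11: vr[A=3 B=5573/2501 C=1024/263 E=1359/335 G=5573/2501] → run B
t=12: vr[A=3 B=6597/2501 C=1024/263 E=1359/335 G=5573/2501] → run G
t=13: vr[A=3 B=6597/2501 C=1024/263 E=1359/335] → run B
t=14: vr[A=3 B=7621/2501 C=1024/263 E=1359/335] → run A
t=15: vr[B=7621/2501 C=1024/263 E=1359/335] → run B
t=16: vr[B=8645/2501 C=1024/263 E=1359/335] → run B
t=17: vr[B=9669/2501 C=1024/263 E=1359/335] → run B
t=18: vr[C=1024/263 E=1359/335] → run C
t=19: vr[C=1536/263 E=1359/335] → run E
t=20: vr[C=1536/263 E=2383/335] → run C
t=21: vr[C=2048/263 E=2383/335] → run E
t=22: vr[C=2048/263 E=3407/335] → run C
t=23: vr[E=3407/335] → run E
t=24: vr[E=4431/335] → run E
t=25: vr[E=1091/67] → run E
t=26: vr[E=6479/335] → run E
t=27: (idle)
t=28: (idle)
t=29: (idle)
t=30: (idle)
t=31: (idle)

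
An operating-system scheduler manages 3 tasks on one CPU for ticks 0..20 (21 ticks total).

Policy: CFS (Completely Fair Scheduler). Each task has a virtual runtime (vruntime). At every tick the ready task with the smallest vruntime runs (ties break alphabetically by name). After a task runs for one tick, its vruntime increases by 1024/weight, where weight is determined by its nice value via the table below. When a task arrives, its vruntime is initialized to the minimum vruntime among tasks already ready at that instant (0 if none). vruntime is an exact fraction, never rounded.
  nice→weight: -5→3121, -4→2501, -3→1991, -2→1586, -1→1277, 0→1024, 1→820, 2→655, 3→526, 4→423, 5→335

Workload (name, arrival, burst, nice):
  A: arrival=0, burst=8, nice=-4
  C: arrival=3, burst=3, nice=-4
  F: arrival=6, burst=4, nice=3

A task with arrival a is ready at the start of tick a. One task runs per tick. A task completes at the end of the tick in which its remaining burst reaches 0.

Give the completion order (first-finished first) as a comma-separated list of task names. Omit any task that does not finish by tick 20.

t=0: vr[A=0] → run A
t=1: vr[A=1024/2501] → run A
t=2: vr[A=2048/2501] → run A
t=3: vr[A=3072/2501 C=3072/2501] → run A
t=4: vr[A=4096/2501 C=3072/2501] → run C
t=5: vr[A=4096/2501 C=4096/2501] → run A
t=6: vr[A=5120/2501 C=4096/2501 F=4096/2501] → run C
t=7: vr[A=5120/2501 C=5120/2501 F=4096/2501] → run F
t=8: vr[A=5120/2501 C=5120/2501 F=2357760/657763] → run A
t=9: vr[A=6144/2501 C=5120/2501 F=2357760/657763] → run C
t=10: vr[A=6144/2501 F=2357760/657763] → run A
t=11: vr[A=7168/2501 F=2357760/657763] → run A
t=12: vr[F=2357760/657763] → run F
t=13: vr[F=3638272/657763] → run F
t=14: vr[F=4918784/657763] → run F
t=15: (idle)
t=16: (idle)
t=17: (idle)
t=18: (idle)
t=19: (idle)
t=20: (idle)

completion order = C, A, F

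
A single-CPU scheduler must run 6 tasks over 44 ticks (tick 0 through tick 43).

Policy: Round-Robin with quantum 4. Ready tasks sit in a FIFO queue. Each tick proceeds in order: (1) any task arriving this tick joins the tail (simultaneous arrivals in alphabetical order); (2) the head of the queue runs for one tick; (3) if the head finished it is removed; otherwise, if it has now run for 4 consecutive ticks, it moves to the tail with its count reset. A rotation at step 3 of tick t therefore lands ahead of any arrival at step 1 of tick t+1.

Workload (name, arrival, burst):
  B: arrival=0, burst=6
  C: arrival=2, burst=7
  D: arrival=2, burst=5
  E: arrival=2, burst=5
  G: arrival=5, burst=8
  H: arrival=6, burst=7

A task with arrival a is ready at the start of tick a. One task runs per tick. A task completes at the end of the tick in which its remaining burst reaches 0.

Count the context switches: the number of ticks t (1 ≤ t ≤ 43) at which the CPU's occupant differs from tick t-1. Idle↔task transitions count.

t=0: queue=[B] q_used=0 → run B
t=1: queue=[B] q_used=1 → run B
t=2: queue=[B,C,D,E] q_used=2 → run B
t=3: queue=[B,C,D,E] q_used=3 → run B
t=4: queue=[C,D,E,B] q_used=0 → run C
t=5: queue=[C,D,E,B,G] q_used=1 → run C
t=6: queue=[C,D,E,B,G,H] q_used=2 → run C
t=7: queue=[C,D,E,B,G,H] q_used=3 → run C
t=8: queue=[D,E,B,G,H,C] q_used=0 → run D
t=9: queue=[D,E,B,G,H,C] q_used=1 → run D
t=10: queue=[D,E,B,G,H,C] q_used=2 → run D
t=11: queue=[D,E,B,G,H,C] q_used=3 → run D
t=12: queue=[E,B,G,H,C,D] q_used=0 → run E
t=13: queue=[E,B,G,H,C,D] q_used=1 → run E
t=14: queue=[E,B,G,H,C,D] q_used=2 → run E
t=15: queue=[E,B,G,H,C,D] q_used=3 → run E
t=16: queue=[B,G,H,C,D,E] q_used=0 → run B
t=17: queue=[B,G,H,C,D,E] q_used=1 → run B
t=18: queue=[G,H,C,D,E] q_used=0 → run G
t=19: queue=[G,H,C,D,E] q_used=1 → run G
t=20: queue=[G,H,C,D,E] q_used=2 → run G
t=21: queue=[G,H,C,D,E] q_used=3 → run G
t=22: queue=[H,C,D,E,G] q_used=0 → run H
t=23: queue=[H,C,D,E,G] q_used=1 → run H
t=24: queue=[H,C,D,E,G] q_used=2 → run H
t=25: queue=[H,C,D,E,G] q_used=3 → run H
t=26: queue=[C,D,E,G,H] q_used=0 → run C
t=27: queue=[C,D,E,G,H] q_used=1 → run C
t=28: queue=[C,D,E,G,H] q_used=2 → run C
t=29: queue=[D,E,G,H] q_used=0 → run D
t=30: queue=[E,G,H] q_used=0 → run E
t=31: queue=[G,H] q_used=0 → run G
t=32: queue=[G,H] q_used=1 → run G
t=33: queue=[G,H] q_used=2 → run G
t=34: queue=[G,H] q_used=3 → run G
t=35: queue=[H] q_used=0 → run H
t=36: queue=[H] q_used=1 → run H
t=37: queue=[H] q_used=2 → run H
t=38: (idle)
t=39: (idle)
t=40: (idle)
t=41: (idle)
t=42: (idle)
t=43: (idle)

context switches = 12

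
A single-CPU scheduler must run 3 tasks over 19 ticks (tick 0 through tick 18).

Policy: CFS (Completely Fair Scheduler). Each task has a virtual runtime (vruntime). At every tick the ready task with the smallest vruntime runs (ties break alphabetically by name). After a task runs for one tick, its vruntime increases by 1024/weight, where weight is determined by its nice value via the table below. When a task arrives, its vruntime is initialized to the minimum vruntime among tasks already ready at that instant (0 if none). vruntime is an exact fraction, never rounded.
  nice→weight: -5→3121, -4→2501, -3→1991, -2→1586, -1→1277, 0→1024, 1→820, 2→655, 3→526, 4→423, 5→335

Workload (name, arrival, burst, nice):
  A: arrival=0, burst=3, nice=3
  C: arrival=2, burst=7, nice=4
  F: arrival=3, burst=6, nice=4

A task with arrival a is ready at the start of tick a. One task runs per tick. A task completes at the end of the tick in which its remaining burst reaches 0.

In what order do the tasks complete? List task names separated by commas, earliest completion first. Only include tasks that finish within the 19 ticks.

completion order = A, F, C

t=0: vr[A=0] → run A
t=1: vr[A=512/263] → run A
t=2: vr[A=1024/263 C=1024/263] → run A
t=3: vr[C=1024/263 F=1024/263] → run C
t=4: vr[C=702464/111249 F=1024/263] → run F
t=5: vr[C=702464/111249 F=702464/111249] → run C
t=6: vr[C=971776/111249 F=702464/111249] → run F
t=7: vr[C=971776/111249 F=971776/111249] → run C
t=8: vr[C=413696/37083 F=971776/111249] → run F
t=9: vr[C=413696/37083 F=413696/37083] → run C
t=10: vr[C=1510400/111249 F=413696/37083] → run F
t=11: vr[C=1510400/111249 F=1510400/111249] → run C
t=12: vr[C=1779712/111249 F=1510400/111249] → run F
t=13: vr[C=1779712/111249 F=1779712/111249] → run C
t=14: vr[C=683008/37083 F=1779712/111249] → run F
t=15: vr[C=683008/37083] → run C
t=16: (idle)
t=17: (idle)
t=18: (idle)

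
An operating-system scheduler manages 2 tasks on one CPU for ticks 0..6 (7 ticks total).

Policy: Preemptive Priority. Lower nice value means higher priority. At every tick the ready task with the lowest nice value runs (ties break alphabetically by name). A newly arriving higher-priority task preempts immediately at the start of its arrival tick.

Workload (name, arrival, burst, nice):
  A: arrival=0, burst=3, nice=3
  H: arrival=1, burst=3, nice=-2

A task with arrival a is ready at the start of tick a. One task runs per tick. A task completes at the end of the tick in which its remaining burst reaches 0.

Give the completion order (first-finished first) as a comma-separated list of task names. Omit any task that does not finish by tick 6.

completion order = H, A

t=0: ready={A} → run A
t=1: ready={A,H} → run H
t=2: ready={A,H} → run H
t=3: ready={A,H} → run H
t=4: ready={A} → run A
t=5: ready={A} → run A
t=6: (idle)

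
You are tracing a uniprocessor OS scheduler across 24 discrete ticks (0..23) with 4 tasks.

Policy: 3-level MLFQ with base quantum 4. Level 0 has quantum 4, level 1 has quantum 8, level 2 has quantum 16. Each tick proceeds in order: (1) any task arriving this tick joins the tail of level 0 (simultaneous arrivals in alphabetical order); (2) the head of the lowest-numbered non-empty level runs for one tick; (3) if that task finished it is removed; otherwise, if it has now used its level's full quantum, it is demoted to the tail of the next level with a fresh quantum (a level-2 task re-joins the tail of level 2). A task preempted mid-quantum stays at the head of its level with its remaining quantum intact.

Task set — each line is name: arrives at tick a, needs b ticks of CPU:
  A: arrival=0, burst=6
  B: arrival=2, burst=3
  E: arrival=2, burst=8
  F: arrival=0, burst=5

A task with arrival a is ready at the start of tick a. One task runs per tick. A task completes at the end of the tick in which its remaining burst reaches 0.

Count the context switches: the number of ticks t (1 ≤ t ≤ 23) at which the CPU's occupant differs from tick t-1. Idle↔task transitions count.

context switches = 7

t=0: L0/L1/L2 = AF/-/- → run A
t=1: L0/L1/L2 = AF/-/- → run A
t=2: L0/L1/L2 = AFBE/-/- → run A
t=3: L0/L1/L2 = AFBE/-/- → run A
t=4: L0/L1/L2 = FBE/A/- → run F
t=5: L0/L1/L2 = FBE/A/- → run F
t=6: L0/L1/L2 = FBE/A/- → run F
t=7: L0/L1/L2 = FBE/A/- → run F
t=8: L0/L1/L2 = BE/AF/- → run B
t=9: L0/L1/L2 = BE/AF/- → run B
t=10: L0/L1/L2 = BE/AF/- → run B
t=11: L0/L1/L2 = E/AF/- → run E
t=12: L0/L1/L2 = E/AF/- → run E
t=13: L0/L1/L2 = E/AF/- → run E
t=14: L0/L1/L2 = E/AF/- → run E
t=15: L0/L1/L2 = -/AFE/- → run A
t=16: L0/L1/L2 = -/AFE/- → run A
t=17: L0/L1/L2 = -/FE/- → run F
t=18: L0/L1/L2 = -/E/- → run E
t=19: L0/L1/L2 = -/E/- → run E
t=20: L0/L1/L2 = -/E/- → run E
t=21: L0/L1/L2 = -/E/- → run E
t=22: (idle)
t=23: (idle)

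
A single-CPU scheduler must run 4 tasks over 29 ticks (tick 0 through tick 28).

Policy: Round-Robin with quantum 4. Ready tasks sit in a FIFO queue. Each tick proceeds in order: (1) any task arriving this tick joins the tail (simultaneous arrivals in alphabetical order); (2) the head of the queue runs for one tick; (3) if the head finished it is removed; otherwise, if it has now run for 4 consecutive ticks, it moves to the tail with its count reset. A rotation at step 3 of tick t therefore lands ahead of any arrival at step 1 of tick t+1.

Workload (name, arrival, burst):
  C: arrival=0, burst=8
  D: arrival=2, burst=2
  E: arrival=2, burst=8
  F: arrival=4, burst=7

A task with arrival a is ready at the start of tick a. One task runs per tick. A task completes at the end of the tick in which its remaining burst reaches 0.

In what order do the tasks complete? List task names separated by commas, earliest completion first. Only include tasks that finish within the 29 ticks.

completion order = D, C, E, F

t=0: queue=[C] q_used=0 → run C
t=1: queue=[C] q_used=1 → run C
t=2: queue=[C,D,E] q_used=2 → run C
t=3: queue=[C,D,E] q_used=3 → run C
t=4: queue=[D,E,C,F] q_used=0 → run D
t=5: queue=[D,E,C,F] q_used=1 → run D
t=6: queue=[E,C,F] q_used=0 → run E
t=7: queue=[E,C,F] q_used=1 → run E
t=8: queue=[E,C,F] q_used=2 → run E
t=9: queue=[E,C,F] q_used=3 → run E
t=10: queue=[C,F,E] q_used=0 → run C
t=11: queue=[C,F,E] q_used=1 → run C
t=12: queue=[C,F,E] q_used=2 → run C
t=13: queue=[C,F,E] q_used=3 → run C
t=14: queue=[F,E] q_used=0 → run F
t=15: queue=[F,E] q_used=1 → run F
t=16: queue=[F,E] q_used=2 → run F
t=17: queue=[F,E] q_used=3 → run F
t=18: queue=[E,F] q_used=0 → run E
t=19: queue=[E,F] q_used=1 → run E
t=20: queue=[E,F] q_used=2 → run E
t=21: queue=[E,F] q_used=3 → run E
t=22: queue=[F] q_used=0 → run F
t=23: queue=[F] q_used=1 → run F
t=24: queue=[F] q_used=2 → run F
t=25: (idle)
t=26: (idle)
t=27: (idle)
t=28: (idle)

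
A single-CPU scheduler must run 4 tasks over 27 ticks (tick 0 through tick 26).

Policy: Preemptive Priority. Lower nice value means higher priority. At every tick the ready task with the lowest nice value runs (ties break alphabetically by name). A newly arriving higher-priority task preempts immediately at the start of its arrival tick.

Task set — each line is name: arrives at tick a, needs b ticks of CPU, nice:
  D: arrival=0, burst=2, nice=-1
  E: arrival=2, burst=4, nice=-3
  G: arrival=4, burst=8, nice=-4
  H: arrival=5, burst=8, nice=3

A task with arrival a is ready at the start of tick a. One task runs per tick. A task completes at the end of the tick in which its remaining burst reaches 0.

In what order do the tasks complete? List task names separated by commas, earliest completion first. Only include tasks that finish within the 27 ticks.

completion order = D, G, E, H

t=0: ready={D} → run D
t=1: ready={D} → run D
t=2: ready={E} → run E
t=3: ready={E} → run E
t=4: ready={E,G} → run G
t=5: ready={E,G,H} → run G
t=6: ready={E,G,H} → run G
t=7: ready={E,G,H} → run G
t=8: ready={E,G,H} → run G
t=9: ready={E,G,H} → run G
t=10: ready={E,G,H} → run G
t=11: ready={E,G,H} → run G
t=12: ready={E,H} → run E
t=13: ready={E,H} → run E
t=14: ready={H} → run H
t=15: ready={H} → run H
t=16: ready={H} → run H
t=17: ready={H} → run H
t=18: ready={H} → run H
t=19: ready={H} → run H
t=20: ready={H} → run H
t=21: ready={H} → run H
t=22: (idle)
t=23: (idle)
t=24: (idle)
t=25: (idle)
t=26: (idle)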